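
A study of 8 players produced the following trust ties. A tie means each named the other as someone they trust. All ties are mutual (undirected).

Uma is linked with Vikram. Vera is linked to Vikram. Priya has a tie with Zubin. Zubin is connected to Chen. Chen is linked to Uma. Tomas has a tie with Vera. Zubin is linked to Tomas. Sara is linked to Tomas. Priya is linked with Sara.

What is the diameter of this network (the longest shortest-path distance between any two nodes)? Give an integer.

4

Eccentricity of each node (its greatest distance to any other): Chen:3, Priya:4, Sara:4, Tomas:3, Uma:4, Vera:3, Vikram:4, Zubin:3.
The maximum eccentricity is 4, realized for instance by the pair Sara–Uma via Sara – Priya – Zubin – Chen – Uma. So the diameter is 4.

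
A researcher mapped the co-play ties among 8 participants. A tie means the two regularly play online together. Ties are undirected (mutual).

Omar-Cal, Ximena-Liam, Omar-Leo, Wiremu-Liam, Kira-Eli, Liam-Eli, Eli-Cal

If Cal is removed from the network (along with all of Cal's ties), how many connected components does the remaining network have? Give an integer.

Without Cal, the remaining ties split the others into: {Eli, Kira, Liam, Wiremu, Ximena}; {Leo, Omar}.
That's 2 separate components.

2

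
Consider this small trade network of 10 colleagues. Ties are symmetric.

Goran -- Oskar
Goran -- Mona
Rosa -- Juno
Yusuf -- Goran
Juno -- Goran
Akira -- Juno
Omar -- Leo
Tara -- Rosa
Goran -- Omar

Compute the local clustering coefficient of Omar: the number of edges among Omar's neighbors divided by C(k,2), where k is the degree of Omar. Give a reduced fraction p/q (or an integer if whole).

0

Omar's neighbors: Goran and Leo (k = 2).
Possible neighbor pairs: C(2,2) = 1. Edges among them: none → e = 0.
Clustering(Omar) = 0/1.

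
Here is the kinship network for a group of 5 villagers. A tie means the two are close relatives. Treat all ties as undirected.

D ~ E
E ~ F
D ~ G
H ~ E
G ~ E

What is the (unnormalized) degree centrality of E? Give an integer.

4

E is directly tied to D, F, G, and H. That is 4 neighbors, so the degree of E is 4.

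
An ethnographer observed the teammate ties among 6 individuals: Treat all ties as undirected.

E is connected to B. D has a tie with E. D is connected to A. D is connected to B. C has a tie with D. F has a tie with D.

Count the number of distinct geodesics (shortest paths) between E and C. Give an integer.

The shortest distance is 2, and the only length-2 path is E–D–C. So there is exactly 1 shortest path.

1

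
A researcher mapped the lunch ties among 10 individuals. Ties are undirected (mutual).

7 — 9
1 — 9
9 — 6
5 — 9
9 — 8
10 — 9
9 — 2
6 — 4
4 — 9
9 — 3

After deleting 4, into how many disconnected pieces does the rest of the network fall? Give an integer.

4's neighbors (6 and 9) remain reachable from one another through other ties, so the rest of the network stays in one piece.

1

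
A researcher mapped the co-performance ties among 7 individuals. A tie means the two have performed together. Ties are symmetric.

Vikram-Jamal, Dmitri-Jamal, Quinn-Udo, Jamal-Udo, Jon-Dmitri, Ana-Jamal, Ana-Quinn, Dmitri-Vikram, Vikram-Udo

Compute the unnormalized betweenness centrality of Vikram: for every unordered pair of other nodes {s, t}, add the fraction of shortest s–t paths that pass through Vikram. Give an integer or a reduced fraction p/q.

5/3

Pairs whose geodesics pass through Vikram — Quinn–Jon: 1/3; Quinn–Dmitri: 1/3; Udo–Jon: 1/2; Udo–Dmitri: 1/2.
All other pairs contribute 0.
Summing the contributions gives betweenness(Vikram) = 5/3.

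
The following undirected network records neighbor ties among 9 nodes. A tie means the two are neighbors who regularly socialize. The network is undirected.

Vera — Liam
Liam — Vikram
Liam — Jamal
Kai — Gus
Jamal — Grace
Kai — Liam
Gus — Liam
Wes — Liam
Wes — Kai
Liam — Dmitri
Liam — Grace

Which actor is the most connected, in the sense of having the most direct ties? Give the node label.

Liam

Degrees — Dmitri:1, Grace:2, Gus:2, Jamal:2, Kai:3, Liam:8, Vera:1, Vikram:1, Wes:2.
The maximum is 8, attained only by Liam.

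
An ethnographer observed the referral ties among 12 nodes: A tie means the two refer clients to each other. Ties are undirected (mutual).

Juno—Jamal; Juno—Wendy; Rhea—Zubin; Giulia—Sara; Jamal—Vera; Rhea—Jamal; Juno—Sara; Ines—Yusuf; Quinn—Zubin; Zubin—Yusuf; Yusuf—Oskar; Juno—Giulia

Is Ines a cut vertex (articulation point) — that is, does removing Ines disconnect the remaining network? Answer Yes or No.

Even without Ines, every remaining node can still reach every other (the residual graph is connected), so Ines is not a cut vertex.

No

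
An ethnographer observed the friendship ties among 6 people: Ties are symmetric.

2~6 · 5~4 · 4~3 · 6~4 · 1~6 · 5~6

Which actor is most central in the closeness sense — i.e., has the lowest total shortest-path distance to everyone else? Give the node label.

6

Farness (sum of distances to all others) for each node — 1:10, 2:10, 3:11, 4:7, 5:8, 6:6.
The smallest farness is 6, for 6, so 6 has the highest closeness.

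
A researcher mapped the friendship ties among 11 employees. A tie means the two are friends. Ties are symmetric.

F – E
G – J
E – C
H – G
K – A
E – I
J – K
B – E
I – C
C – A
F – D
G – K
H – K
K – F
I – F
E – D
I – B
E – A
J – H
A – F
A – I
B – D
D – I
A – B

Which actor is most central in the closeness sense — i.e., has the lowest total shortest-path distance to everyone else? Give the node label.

A

Farness (sum of distances to all others) for each node — A:14, B:19, C:20, D:19, E:17, F:15, G:22, H:22, I:17, J:22, K:15.
The smallest farness is 14, for A, so A has the highest closeness.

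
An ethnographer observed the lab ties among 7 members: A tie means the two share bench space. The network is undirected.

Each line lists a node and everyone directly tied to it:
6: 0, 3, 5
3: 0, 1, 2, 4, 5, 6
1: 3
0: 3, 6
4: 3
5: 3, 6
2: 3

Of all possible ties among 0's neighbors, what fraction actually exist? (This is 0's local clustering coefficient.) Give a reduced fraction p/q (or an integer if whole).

1

0's neighbors: 3 and 6 (k = 2).
Possible neighbor pairs: C(2,2) = 1. Edges among them: 3–6 → e = 1.
Clustering(0) = 1/1.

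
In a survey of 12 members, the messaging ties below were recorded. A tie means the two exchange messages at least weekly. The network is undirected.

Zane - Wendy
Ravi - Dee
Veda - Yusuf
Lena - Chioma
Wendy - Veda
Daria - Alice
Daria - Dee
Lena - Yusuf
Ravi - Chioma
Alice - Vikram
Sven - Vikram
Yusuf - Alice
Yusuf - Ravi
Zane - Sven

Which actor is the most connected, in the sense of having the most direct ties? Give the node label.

Degrees — Alice:3, Chioma:2, Daria:2, Dee:2, Lena:2, Ravi:3, Sven:2, Veda:2, Vikram:2, Wendy:2, Yusuf:4, Zane:2.
The maximum is 4, attained only by Yusuf.

Yusuf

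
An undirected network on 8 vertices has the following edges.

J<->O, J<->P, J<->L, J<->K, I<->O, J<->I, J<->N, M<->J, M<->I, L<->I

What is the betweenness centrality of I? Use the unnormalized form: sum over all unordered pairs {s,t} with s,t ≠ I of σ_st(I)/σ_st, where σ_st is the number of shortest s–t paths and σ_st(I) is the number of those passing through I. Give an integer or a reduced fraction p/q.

Pairs whose geodesics pass through I — L–O: 1/2; L–M: 1/2; O–M: 1/2.
All other pairs contribute 0.
Summing the contributions gives betweenness(I) = 3/2.

3/2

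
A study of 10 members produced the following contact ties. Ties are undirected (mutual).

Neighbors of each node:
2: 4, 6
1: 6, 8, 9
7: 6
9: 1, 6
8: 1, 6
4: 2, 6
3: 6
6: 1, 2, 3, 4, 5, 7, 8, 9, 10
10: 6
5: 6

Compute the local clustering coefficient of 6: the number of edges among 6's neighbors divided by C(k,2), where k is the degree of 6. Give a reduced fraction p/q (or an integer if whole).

1/12

6's neighbors: 1, 2, 3, 4, 5, 7, 8, 9, and 10 (k = 9).
Possible neighbor pairs: C(9,2) = 36. Edges among them: 1–8, 1–9, 2–4 → e = 3.
Clustering(6) = 3/36 = 1/12.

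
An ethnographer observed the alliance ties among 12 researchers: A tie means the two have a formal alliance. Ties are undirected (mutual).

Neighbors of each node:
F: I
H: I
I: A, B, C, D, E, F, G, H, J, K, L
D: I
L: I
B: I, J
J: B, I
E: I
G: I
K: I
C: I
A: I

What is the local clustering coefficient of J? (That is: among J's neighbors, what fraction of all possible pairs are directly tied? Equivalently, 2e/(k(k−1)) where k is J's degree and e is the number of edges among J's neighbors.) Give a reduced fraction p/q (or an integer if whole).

1

J's neighbors: B and I (k = 2).
Possible neighbor pairs: C(2,2) = 1. Edges among them: B–I → e = 1.
Clustering(J) = 1/1.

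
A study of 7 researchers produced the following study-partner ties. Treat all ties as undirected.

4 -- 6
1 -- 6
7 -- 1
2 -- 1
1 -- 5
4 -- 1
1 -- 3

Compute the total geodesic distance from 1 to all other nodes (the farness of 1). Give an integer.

Distances from 1: 2:1, 3:1, 4:1, 5:1, 6:1, 7:1.
Sum = 1 + 1 + 1 + 1 + 1 + 1 = 6.

6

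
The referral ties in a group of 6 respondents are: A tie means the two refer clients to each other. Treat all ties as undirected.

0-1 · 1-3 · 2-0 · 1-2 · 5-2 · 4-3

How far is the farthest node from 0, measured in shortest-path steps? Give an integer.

3

Distances from 0: 1:1, 2:1, 3:2, 4:3, 5:2.
The largest is 3 (to 4), so the eccentricity of 0 is 3.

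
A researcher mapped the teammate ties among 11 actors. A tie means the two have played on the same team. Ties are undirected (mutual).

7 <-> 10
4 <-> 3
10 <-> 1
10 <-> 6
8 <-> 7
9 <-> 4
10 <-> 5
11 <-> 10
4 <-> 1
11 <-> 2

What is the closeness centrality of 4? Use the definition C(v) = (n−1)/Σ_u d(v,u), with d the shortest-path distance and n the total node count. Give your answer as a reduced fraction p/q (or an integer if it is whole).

2/5

Distances from 4: 1:1, 2:4, 3:1, 5:3, 6:3, 7:3, 8:4, 9:1, 10:2, 11:3. Sum = 25.
n = 11, so closeness = 10/25 = 2/5.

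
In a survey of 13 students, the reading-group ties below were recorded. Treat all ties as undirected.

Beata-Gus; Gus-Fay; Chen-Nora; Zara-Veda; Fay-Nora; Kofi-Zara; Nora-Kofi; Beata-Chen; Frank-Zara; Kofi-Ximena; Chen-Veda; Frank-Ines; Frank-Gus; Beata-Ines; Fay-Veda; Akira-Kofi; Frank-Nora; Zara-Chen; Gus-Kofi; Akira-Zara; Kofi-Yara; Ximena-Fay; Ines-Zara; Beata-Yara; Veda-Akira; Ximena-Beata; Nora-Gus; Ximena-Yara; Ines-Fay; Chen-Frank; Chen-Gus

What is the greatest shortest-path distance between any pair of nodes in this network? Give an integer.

Eccentricity of each node (its greatest distance to any other): Akira:3, Beata:3, Chen:2, Fay:2, Frank:3, Gus:2, Ines:2, Kofi:2, Nora:2, Veda:3, Ximena:3, Yara:3, Zara:2.
The maximum eccentricity is 3, realized for instance by the pair Frank–Yara via Frank – Ines – Beata – Yara. So the diameter is 3.

3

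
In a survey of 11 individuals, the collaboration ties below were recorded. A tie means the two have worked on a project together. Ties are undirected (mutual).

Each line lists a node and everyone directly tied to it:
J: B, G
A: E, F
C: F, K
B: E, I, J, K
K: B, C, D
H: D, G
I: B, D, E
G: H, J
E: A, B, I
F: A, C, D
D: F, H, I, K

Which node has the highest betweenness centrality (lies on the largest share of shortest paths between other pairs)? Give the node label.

Unnormalized betweenness of each node: A:39/20, B:359/30, C:77/60, D:209/15, E:257/60, F:19/3, G:28/15, H:47/10, I:217/60, J:25/6, K:69/10.
D has the largest value, 209/15, making it the main broker — the node through which the most shortest paths run.

D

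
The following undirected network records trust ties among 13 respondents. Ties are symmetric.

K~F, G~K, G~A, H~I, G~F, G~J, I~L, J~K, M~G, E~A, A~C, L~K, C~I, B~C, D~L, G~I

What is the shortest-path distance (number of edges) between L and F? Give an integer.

2

One shortest route is L – K – F, which uses 2 edges, and L and F are not directly tied, so nothing shorter exists. So d(L,F) = 2.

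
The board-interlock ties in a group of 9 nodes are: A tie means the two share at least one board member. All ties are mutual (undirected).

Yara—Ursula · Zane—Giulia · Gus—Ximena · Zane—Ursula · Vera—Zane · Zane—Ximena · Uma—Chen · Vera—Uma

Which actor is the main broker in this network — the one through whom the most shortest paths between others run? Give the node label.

Zane

Unnormalized betweenness of each node: Chen:0, Giulia:0, Gus:0, Uma:7, Ursula:7, Vera:12, Ximena:7, Yara:0, Zane:23.
Zane has the largest value, 23, making it the main broker — the node through which the most shortest paths run.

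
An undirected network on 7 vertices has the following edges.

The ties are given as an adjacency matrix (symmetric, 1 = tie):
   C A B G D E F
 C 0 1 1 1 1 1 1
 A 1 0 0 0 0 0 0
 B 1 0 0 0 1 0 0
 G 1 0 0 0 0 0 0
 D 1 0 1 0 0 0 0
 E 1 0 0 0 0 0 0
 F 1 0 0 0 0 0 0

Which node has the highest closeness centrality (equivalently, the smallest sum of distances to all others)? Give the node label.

C

Farness (sum of distances to all others) for each node — A:11, B:10, C:6, D:10, E:11, F:11, G:11.
The smallest farness is 6, for C, so C has the highest closeness.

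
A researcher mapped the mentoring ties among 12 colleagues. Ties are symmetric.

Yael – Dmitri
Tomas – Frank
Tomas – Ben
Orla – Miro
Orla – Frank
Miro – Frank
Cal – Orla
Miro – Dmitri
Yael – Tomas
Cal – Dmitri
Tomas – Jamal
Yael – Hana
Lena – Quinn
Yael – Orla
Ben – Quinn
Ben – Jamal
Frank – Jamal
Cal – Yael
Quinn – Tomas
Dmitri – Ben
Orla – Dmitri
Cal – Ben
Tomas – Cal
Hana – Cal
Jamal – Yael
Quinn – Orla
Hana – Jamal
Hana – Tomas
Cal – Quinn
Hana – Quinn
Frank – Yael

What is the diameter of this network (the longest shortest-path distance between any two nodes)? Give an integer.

3

Eccentricity of each node (its greatest distance to any other): Ben:2, Cal:2, Dmitri:3, Frank:3, Hana:3, Jamal:3, Lena:3, Miro:3, Orla:2, Quinn:2, Tomas:2, Yael:3.
The maximum eccentricity is 3, realized for instance by the pair Frank–Lena via Frank – Tomas – Quinn – Lena. So the diameter is 3.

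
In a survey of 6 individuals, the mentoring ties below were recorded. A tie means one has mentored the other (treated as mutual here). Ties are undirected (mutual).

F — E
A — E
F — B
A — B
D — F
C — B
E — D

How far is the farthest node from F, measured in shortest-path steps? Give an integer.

Distances from F: A:2, B:1, C:2, D:1, E:1.
The largest is 2 (to A and C), so the eccentricity of F is 2.

2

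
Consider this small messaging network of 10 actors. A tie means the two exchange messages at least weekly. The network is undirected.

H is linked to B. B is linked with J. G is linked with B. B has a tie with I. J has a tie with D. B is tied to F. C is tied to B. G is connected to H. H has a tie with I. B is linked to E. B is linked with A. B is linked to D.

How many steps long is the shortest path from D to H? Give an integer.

One shortest route is D – B – H, which uses 2 edges, and D and H are not directly tied, so nothing shorter exists. So d(D,H) = 2.

2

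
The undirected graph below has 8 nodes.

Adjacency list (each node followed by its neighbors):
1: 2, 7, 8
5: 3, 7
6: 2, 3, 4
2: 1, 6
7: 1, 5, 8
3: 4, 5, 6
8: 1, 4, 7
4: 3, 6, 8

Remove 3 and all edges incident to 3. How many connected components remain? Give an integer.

3's neighbors (4, 5, and 6) remain reachable from one another through other ties, so the rest of the network stays in one piece.

1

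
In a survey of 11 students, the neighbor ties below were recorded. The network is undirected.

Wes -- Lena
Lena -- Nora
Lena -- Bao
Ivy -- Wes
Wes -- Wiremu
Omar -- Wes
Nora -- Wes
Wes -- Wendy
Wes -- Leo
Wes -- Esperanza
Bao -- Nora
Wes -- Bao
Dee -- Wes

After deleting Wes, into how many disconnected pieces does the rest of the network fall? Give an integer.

Without Wes, the remaining ties split the others into: {Omar}; {Wiremu}; {Dee}; {Ivy}; {Bao, Lena, Nora}; {Esperanza}; {Leo}; {Wendy}.
That's 8 separate components.

8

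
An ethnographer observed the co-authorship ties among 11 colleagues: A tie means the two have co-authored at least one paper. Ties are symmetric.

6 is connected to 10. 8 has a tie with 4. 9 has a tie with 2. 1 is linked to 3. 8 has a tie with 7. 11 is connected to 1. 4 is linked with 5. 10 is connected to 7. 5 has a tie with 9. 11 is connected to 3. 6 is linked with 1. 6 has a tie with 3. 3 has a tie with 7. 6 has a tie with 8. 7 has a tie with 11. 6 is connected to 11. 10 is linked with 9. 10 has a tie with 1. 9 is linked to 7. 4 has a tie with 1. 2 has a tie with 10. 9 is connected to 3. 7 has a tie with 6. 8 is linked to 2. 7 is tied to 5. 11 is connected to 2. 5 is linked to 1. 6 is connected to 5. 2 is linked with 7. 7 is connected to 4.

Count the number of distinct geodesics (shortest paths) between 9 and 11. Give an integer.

The shortest distance is 2. The length-2 paths are: 9–2–11; 9–7–11; 9–3–11.
That gives 3 distinct shortest paths.

3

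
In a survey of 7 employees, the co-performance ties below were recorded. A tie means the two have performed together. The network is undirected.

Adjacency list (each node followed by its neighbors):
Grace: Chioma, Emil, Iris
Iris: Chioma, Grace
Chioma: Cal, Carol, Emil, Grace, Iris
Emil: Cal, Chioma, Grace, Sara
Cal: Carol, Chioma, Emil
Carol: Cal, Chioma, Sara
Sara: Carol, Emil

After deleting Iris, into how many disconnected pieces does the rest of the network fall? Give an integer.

1

Iris's neighbors (Chioma and Grace) remain reachable from one another through other ties, so the rest of the network stays in one piece.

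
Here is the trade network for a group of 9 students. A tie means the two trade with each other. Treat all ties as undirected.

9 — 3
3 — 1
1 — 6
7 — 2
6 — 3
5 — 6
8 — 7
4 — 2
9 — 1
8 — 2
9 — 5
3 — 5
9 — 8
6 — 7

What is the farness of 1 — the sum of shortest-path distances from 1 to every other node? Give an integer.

Distances from 1: 2:3, 3:1, 4:4, 5:2, 6:1, 7:2, 8:2, 9:1.
Sum = 3 + 1 + 4 + 2 + 1 + 2 + 2 + 1 = 16.

16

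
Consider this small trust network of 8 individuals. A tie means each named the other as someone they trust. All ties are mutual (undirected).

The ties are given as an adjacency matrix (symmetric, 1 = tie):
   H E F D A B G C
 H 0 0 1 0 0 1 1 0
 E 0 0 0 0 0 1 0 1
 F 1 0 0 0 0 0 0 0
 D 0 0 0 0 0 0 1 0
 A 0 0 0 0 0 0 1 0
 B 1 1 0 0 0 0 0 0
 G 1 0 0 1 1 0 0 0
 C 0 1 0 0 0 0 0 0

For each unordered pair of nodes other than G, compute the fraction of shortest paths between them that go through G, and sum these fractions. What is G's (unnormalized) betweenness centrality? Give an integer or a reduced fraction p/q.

Pairs whose geodesics pass through G — H–D: 1; H–A: 1; E–D: 1; E–A: 1; F–D: 1; F–A: 1; D–A: 1; D–B: 1; D–C: 1; A–B: 1; A–C: 1.
All other pairs contribute 0.
Summing the contributions gives betweenness(G) = 11.

11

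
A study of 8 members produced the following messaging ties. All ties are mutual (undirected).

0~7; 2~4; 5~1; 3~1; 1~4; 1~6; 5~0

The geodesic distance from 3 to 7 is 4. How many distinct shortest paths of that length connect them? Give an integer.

1

The shortest distance is 4, and the only length-4 path is 3–1–5–0–7. So there is exactly 1 shortest path.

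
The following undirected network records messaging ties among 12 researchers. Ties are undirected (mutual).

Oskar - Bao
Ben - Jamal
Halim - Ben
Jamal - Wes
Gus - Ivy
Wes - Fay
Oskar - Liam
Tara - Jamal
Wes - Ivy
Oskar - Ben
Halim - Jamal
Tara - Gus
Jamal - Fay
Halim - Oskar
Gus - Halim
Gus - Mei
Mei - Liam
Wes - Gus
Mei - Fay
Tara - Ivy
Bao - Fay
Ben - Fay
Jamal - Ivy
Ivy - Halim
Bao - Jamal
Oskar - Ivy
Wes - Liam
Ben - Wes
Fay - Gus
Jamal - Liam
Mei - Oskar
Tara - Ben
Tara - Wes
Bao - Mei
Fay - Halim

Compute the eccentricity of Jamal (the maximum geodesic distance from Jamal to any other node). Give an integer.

2

Distances from Jamal: Bao:1, Ben:1, Fay:1, Gus:2, Halim:1, Ivy:1, Liam:1, Mei:2, Oskar:2, Tara:1, Wes:1.
The largest is 2 (to Gus, Oskar, and Mei), so the eccentricity of Jamal is 2.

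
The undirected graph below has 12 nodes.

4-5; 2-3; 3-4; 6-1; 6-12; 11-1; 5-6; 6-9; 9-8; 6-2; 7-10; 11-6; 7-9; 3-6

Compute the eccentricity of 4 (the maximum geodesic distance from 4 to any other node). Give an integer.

Distances from 4: 1:3, 2:2, 3:1, 5:1, 6:2, 7:4, 8:4, 9:3, 10:5, 11:3, 12:3.
The largest is 5 (to 10), so the eccentricity of 4 is 5.

5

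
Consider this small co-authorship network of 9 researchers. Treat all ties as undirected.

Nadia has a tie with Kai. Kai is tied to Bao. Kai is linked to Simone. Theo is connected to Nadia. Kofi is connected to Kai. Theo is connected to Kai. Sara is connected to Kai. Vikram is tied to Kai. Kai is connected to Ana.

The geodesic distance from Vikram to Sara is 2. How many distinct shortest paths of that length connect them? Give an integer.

1

The shortest distance is 2, and the only length-2 path is Vikram–Kai–Sara. So there is exactly 1 shortest path.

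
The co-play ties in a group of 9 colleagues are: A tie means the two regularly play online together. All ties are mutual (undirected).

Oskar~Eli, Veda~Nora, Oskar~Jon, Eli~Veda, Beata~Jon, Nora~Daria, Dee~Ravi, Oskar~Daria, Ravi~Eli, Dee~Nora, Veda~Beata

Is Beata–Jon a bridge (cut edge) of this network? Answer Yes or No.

Even without that edge, Beata still reaches Jon via Beata – Veda – Eli – Oskar – Jon, so the network stays connected. Not a bridge.

No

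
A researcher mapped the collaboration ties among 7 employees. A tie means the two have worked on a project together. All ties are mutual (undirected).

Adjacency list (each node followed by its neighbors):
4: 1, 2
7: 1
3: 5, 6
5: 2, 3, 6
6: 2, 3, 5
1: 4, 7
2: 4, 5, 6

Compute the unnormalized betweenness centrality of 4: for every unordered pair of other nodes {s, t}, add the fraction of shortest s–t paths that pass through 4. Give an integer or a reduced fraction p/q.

8

Pairs whose geodesics pass through 4 — 1–5: 1; 1–6: 1; 1–3: 2/2; 1–2: 1; 7–5: 1; 7–6: 1; 7–3: 2/2; 7–2: 1.
All other pairs contribute 0.
Summing the contributions gives betweenness(4) = 8.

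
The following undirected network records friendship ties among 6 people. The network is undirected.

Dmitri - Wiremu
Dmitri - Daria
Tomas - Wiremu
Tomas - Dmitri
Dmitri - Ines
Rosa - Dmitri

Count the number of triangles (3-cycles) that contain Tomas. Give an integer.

1

Tomas's neighbors: Dmitri and Wiremu.
Neighbor pairs that are themselves tied: Tomas–Dmitri–Wiremu. Each forms one triangle with Tomas, for 1 in total.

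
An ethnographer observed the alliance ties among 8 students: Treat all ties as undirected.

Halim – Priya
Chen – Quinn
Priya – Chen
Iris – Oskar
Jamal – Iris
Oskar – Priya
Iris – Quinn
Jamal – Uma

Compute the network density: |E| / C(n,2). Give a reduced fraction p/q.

2/7

There are 8 edges and 8 nodes, so the maximum possible is C(8,2) = 28.
Density = 8/28 = 2/7.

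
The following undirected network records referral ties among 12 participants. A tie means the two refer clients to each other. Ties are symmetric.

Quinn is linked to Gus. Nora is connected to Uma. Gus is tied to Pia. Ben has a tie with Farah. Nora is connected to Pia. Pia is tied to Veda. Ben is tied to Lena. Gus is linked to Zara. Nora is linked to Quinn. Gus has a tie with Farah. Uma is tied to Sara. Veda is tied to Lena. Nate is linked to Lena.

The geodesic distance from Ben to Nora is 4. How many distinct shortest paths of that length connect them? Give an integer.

The shortest distance is 4. The length-4 paths are: Ben–Farah–Gus–Quinn–Nora; Ben–Farah–Gus–Pia–Nora; Ben–Lena–Veda–Pia–Nora.
That gives 3 distinct shortest paths.

3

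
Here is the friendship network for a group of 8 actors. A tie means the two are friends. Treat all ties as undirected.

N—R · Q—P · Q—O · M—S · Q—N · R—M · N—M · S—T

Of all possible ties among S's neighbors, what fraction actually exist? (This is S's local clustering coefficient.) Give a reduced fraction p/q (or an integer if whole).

0

S's neighbors: M and T (k = 2).
Possible neighbor pairs: C(2,2) = 1. Edges among them: none → e = 0.
Clustering(S) = 0/1.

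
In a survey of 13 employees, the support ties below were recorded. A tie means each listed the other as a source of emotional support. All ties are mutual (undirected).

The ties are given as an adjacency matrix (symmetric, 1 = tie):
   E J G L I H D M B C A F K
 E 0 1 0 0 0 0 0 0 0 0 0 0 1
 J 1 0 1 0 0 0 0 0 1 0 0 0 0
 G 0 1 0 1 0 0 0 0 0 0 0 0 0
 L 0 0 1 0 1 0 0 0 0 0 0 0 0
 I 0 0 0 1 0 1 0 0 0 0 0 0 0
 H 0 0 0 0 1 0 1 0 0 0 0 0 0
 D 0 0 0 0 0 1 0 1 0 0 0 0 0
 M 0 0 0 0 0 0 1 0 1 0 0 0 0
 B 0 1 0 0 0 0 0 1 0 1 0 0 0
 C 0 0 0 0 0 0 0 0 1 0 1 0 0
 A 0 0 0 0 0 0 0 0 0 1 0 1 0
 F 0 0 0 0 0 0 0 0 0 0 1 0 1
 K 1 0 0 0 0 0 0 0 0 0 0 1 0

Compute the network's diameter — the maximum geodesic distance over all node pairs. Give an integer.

Eccentricity of each node (its greatest distance to any other): A:6, B:4, C:5, D:5, E:5, F:6, G:4, H:6, I:6, J:4, K:6, L:5, M:4.
The maximum eccentricity is 6, realized for instance by the pair I–A via I – L – G – J – B – C – A. So the diameter is 6.

6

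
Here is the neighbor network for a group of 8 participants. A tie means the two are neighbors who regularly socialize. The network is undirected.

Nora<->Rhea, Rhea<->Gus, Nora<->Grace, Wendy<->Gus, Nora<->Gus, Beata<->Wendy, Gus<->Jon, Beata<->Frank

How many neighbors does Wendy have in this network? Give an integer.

2

Wendy is directly tied to Beata and Gus. That is 2 neighbors, so the degree of Wendy is 2.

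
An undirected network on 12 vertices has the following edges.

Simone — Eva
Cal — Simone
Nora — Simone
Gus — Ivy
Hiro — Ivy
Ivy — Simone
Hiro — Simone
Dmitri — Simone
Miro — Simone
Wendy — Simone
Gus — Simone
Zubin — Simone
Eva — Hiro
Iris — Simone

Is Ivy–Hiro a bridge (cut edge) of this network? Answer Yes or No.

Even without that edge, Ivy still reaches Hiro via Ivy – Simone – Hiro, so the network stays connected. Not a bridge.

No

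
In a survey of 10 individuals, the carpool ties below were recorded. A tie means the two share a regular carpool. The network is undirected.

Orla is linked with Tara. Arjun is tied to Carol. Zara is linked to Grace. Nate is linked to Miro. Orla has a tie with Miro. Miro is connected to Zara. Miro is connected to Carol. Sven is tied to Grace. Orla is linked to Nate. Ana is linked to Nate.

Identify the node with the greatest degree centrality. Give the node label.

Miro

Degrees — Ana:1, Arjun:1, Carol:2, Grace:2, Miro:4, Nate:3, Orla:3, Sven:1, Tara:1, Zara:2.
The maximum is 4, attained only by Miro.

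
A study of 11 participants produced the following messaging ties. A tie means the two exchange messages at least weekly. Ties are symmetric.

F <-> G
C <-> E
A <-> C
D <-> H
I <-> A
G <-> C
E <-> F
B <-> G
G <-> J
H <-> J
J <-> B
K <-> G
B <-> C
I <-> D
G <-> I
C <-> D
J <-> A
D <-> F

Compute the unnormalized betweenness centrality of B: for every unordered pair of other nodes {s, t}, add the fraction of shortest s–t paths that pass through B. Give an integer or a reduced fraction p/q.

Pairs whose geodesics pass through B — E–J: 1/4; C–J: 1/3.
All other pairs contribute 0.
Summing the contributions gives betweenness(B) = 7/12.

7/12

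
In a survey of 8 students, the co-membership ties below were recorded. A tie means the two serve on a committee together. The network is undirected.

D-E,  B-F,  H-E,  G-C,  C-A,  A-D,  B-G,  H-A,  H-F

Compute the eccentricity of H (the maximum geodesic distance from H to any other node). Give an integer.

3

Distances from H: A:1, B:2, C:2, D:2, E:1, F:1, G:3.
The largest is 3 (to G), so the eccentricity of H is 3.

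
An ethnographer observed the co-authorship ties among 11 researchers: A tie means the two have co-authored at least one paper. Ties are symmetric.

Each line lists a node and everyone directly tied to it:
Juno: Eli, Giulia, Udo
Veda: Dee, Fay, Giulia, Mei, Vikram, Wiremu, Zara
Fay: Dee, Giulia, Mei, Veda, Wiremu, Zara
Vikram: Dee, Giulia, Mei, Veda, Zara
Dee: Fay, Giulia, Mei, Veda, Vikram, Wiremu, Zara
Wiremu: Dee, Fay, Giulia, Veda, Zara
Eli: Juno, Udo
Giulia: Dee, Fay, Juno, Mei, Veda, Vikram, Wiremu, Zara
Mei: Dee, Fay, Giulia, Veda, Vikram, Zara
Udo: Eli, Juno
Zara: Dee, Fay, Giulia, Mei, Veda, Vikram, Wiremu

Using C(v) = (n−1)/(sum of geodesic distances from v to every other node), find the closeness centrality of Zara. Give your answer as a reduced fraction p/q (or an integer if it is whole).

2/3

Distances from Zara: Dee:1, Eli:3, Fay:1, Giulia:1, Juno:2, Mei:1, Udo:3, Veda:1, Vikram:1, Wiremu:1. Sum = 15.
n = 11, so closeness = 10/15 = 2/3.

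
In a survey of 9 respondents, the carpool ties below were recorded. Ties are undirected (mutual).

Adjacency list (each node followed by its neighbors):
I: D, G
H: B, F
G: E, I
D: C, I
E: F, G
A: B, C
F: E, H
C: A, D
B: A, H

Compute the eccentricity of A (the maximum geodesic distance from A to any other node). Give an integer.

4

Distances from A: B:1, C:1, D:2, E:4, F:3, G:4, H:2, I:3.
The largest is 4 (to G and E), so the eccentricity of A is 4.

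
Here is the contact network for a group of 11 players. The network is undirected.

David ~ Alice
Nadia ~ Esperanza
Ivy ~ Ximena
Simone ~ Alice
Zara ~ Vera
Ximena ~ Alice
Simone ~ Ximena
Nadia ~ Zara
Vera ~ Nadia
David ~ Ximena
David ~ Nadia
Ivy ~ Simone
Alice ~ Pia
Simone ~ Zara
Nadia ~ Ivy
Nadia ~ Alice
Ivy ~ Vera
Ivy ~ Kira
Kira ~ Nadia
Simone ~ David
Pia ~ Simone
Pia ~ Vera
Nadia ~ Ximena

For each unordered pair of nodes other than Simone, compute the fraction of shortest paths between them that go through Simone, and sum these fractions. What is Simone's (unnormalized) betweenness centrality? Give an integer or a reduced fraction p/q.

Pairs whose geodesics pass through Simone — Ximena–Zara: 1/2; Ximena–Pia: 1/2; Zara–Ivy: 1/3; Zara–Alice: 1/2; Zara–David: 1/2; Zara–Pia: 1/2; Ivy–Alice: 1/3; Ivy–David: 1/3; Ivy–Pia: 1/2; David–Pia: 1/2; Kira–Pia: 1/4.
All other pairs contribute 0.
Summing the contributions gives betweenness(Simone) = 19/4.

19/4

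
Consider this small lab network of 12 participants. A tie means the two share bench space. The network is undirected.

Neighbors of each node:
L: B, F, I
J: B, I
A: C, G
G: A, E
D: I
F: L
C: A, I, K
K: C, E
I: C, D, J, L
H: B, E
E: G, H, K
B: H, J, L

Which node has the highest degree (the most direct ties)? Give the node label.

I

Degrees — A:2, B:3, C:3, D:1, E:3, F:1, G:2, H:2, I:4, J:2, K:2, L:3.
The maximum is 4, attained only by I.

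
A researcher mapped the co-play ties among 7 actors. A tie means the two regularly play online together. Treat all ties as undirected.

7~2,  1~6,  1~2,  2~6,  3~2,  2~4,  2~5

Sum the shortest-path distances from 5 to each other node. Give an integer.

11

Distances from 5: 1:2, 2:1, 3:2, 4:2, 6:2, 7:2.
Sum = 2 + 1 + 2 + 2 + 2 + 2 = 11.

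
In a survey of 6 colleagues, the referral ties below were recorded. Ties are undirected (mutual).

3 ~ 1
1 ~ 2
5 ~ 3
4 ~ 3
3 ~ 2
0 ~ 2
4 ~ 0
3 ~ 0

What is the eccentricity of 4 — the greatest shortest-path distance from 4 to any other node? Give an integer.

Distances from 4: 0:1, 1:2, 2:2, 3:1, 5:2.
The largest is 2 (to 5, 2, and 1), so the eccentricity of 4 is 2.

2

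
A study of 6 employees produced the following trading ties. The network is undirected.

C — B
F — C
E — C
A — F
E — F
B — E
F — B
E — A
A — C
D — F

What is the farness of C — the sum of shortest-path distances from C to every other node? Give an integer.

6

Distances from C: A:1, B:1, D:2, E:1, F:1.
Sum = 1 + 1 + 2 + 1 + 1 = 6.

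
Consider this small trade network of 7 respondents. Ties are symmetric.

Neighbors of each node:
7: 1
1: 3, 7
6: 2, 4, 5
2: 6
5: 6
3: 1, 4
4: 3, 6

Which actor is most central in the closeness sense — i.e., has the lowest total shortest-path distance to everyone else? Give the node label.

Farness (sum of distances to all others) for each node — 1:15, 2:17, 3:12, 4:11, 5:17, 6:12, 7:20.
The smallest farness is 11, for 4, so 4 has the highest closeness.

4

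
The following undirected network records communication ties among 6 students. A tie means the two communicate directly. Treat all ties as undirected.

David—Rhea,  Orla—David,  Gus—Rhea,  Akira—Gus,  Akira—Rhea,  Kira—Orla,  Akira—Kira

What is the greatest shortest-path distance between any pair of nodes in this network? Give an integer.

3

Eccentricity of each node (its greatest distance to any other): Akira:2, David:2, Gus:3, Kira:2, Orla:3, Rhea:2.
The maximum eccentricity is 3, realized for instance by the pair Orla–Gus via Orla – Kira – Akira – Gus. So the diameter is 3.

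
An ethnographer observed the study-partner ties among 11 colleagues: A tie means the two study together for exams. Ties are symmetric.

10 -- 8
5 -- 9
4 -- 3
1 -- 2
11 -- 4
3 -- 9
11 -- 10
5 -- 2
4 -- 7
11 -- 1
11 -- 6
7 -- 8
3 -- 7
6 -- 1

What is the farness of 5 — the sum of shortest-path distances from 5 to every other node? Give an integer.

Distances from 5: 1:2, 2:1, 3:2, 4:3, 6:3, 7:3, 8:4, 9:1, 10:4, 11:3.
Sum = 2 + 1 + 2 + 3 + 3 + 3 + 4 + 1 + 4 + 3 = 26.

26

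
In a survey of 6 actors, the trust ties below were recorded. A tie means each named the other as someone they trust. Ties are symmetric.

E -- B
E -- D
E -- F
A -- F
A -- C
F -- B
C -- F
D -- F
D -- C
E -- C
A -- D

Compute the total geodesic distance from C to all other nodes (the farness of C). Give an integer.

6

Distances from C: A:1, B:2, D:1, E:1, F:1.
Sum = 1 + 2 + 1 + 1 + 1 = 6.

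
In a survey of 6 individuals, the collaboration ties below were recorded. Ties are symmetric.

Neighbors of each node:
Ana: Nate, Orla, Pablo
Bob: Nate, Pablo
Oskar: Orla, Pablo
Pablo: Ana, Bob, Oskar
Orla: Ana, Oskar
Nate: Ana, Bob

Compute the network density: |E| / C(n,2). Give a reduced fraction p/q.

There are 7 edges and 6 nodes, so the maximum possible is C(6,2) = 15.
Density = 7/15.

7/15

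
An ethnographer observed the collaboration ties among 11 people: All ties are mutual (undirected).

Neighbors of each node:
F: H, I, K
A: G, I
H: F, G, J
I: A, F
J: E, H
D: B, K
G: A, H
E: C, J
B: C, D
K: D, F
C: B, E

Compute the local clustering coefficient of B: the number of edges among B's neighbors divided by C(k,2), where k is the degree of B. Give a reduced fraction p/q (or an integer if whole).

B's neighbors: C and D (k = 2).
Possible neighbor pairs: C(2,2) = 1. Edges among them: none → e = 0.
Clustering(B) = 0/1.

0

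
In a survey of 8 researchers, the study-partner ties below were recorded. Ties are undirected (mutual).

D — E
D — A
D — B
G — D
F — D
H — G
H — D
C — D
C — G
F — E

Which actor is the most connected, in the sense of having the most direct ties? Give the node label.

D

Degrees — A:1, B:1, C:2, D:7, E:2, F:2, G:3, H:2.
The maximum is 7, attained only by D.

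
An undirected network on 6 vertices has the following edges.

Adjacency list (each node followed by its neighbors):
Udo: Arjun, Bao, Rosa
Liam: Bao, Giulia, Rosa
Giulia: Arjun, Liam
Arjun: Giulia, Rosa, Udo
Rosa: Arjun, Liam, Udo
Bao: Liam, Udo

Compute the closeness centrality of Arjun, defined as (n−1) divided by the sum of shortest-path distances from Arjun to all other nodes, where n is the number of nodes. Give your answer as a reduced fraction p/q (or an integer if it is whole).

5/7

Distances from Arjun: Bao:2, Giulia:1, Liam:2, Rosa:1, Udo:1. Sum = 7.
n = 6, so closeness = 5/7.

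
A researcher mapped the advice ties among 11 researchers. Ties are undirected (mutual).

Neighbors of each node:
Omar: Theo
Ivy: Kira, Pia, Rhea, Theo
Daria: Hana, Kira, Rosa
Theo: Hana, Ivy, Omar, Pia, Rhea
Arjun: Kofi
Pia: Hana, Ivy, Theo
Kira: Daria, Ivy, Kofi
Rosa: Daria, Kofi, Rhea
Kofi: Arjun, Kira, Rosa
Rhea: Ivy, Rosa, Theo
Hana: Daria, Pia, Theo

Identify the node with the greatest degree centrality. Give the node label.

Theo

Degrees — Arjun:1, Daria:3, Hana:3, Ivy:4, Kira:3, Kofi:3, Omar:1, Pia:3, Rhea:3, Rosa:3, Theo:5.
The maximum is 5, attained only by Theo.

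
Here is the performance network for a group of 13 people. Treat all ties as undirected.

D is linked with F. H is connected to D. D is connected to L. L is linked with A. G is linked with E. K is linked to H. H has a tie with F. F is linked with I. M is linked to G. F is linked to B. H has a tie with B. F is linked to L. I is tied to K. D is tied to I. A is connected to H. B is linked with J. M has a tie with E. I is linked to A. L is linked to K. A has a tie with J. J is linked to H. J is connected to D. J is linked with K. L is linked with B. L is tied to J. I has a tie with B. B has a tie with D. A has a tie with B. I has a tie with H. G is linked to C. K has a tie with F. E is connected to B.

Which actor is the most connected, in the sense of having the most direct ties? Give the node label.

Degrees — A:5, B:8, C:1, D:6, E:3, F:6, G:3, H:7, I:6, J:6, K:5, L:6, M:2.
The maximum is 8, attained only by B.

B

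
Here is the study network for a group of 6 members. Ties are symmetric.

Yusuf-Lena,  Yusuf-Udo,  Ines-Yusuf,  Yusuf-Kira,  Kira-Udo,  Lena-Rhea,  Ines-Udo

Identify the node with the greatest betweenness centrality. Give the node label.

Unnormalized betweenness of each node: Ines:0, Kira:0, Lena:4, Rhea:0, Udo:1/2, Yusuf:13/2.
Yusuf has the largest value, 13/2, making it the main broker — the node through which the most shortest paths run.

Yusuf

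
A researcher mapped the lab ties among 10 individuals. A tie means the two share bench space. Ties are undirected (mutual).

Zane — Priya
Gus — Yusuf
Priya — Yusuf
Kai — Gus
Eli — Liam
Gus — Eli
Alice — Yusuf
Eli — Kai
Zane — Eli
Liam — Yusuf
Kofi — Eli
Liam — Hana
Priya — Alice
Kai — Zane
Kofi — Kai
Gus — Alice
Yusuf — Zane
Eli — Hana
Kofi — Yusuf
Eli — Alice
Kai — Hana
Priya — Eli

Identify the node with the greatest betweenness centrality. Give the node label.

Eli

Unnormalized betweenness of each node: Alice:1/2, Eli:61/6, Gus:1, Hana:1/2, Kai:5/2, Kofi:1/2, Liam:7/6, Priya:1/2, Yusuf:31/6, Zane:1.
Eli has the largest value, 61/6, making it the main broker — the node through which the most shortest paths run.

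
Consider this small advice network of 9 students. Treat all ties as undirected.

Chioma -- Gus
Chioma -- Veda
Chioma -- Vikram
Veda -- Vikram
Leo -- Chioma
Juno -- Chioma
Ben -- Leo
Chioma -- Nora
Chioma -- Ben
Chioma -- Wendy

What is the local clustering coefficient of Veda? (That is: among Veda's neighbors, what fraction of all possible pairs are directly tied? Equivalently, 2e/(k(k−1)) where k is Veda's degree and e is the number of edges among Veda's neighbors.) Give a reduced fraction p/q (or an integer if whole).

Veda's neighbors: Chioma and Vikram (k = 2).
Possible neighbor pairs: C(2,2) = 1. Edges among them: Chioma–Vikram → e = 1.
Clustering(Veda) = 1/1.

1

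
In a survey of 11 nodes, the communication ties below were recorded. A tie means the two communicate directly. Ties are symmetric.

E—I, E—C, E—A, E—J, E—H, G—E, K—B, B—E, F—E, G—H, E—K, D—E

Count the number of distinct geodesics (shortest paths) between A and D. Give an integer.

1

The shortest distance is 2, and the only length-2 path is A–E–D. So there is exactly 1 shortest path.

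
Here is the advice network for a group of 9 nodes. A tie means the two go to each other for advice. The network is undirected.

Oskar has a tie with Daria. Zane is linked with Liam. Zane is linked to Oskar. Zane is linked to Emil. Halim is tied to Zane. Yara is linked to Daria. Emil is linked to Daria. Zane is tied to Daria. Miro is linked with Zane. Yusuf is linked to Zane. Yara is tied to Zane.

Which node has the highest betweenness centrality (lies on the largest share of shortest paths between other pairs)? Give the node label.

Unnormalized betweenness of each node: Daria:3/2, Emil:0, Halim:0, Liam:0, Miro:0, Oskar:0, Yara:0, Yusuf:0, Zane:47/2.
Zane has the largest value, 47/2, making it the main broker — the node through which the most shortest paths run.

Zane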